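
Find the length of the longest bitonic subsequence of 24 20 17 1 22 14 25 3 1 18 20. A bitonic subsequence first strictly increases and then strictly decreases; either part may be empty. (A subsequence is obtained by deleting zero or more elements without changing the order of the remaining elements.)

Let inc[i] be the LIS ending at i and dec[i] the longest strictly decreasing subsequence starting at i. inc = [1, 1, 1, 1, 2, 2, 3, 2, 1, 3, 4], dec = [6, 5, 4, 1, 4, 3, 3, 2, 1, 1, 1].
max_i inc[i]+dec[i]−1 = 6, with one witness 24, 20, 17, 14, 3, 1.

6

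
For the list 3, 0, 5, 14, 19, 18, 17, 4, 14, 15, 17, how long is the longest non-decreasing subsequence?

6

Scanning left to right, the best length ending at each element is: 3→1, 0→1, 5→2, 14→3, 19→4, 18→4, 17→4, 4→2, 14→4, 15→5, 17→6.
So the longest non-decreasing subsequence has length 6, e.g. 3, 5, 14, 14, 15, 17.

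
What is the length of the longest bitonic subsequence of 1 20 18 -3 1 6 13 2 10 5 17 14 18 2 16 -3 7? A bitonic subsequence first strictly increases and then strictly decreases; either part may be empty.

8

Let inc[i] be the LIS ending at i and dec[i] the longest strictly decreasing subsequence starting at i. inc = [1, 2, 2, 1, 2, 3, 4, 3, 4, 4, 5, 5, 6, 3, 6, 1, 5], dec = [2, 7, 6, 1, 2, 4, 5, 2, 4, 3, 4, 3, 3, 2, 2, 1, 1].
max_i inc[i]+dec[i]−1 = 8, with one witness 1, 20, 18, 13, 10, 5, 2, -3.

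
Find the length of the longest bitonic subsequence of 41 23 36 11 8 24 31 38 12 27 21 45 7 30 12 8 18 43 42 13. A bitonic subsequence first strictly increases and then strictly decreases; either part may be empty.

Let inc[i] be the LIS ending at i and dec[i] the longest strictly decreasing subsequence starting at i. inc = [1, 1, 2, 1, 1, 2, 3, 4, 2, 3, 3, 5, 1, 4, 2, 2, 3, 5, 5, 3], dec = [7, 4, 6, 3, 2, 4, 5, 5, 2, 4, 3, 4, 1, 3, 2, 1, 2, 3, 2, 1].
max_i inc[i]+dec[i]−1 = 8, with one witness 23, 24, 31, 38, 27, 21, 18, 13.

8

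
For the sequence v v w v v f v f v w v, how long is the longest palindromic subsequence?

9

Using dp[i][j] = 2 + dp[i+1][j−1] if the ends match, else max(dp[i+1][j], dp[i][j−1]):
dp[1][11] = 9. A witness is vwvfvfvwv at positions 1,3,4,6,7,8,9,10,11.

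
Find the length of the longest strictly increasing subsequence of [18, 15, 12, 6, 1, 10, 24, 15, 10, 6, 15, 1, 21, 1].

Scanning left to right, the best length ending at each element is: 18→1, 15→1, 12→1, 6→1, 1→1, 10→2, 24→3, 15→3, 10→2, 6→2, 15→3, 1→1, 21→4, 1→1.
So the longest increasing subsequence has length 4, e.g. 6, 10, 15, 21.

4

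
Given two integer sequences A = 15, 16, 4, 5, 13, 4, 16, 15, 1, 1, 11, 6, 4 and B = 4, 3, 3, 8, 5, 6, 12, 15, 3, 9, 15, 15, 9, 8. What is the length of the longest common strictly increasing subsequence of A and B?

A longest common strictly increasing subsequence is 4, 5, 6 (length 3); it appears in order in both A and B, and no longer such subsequence exists.

3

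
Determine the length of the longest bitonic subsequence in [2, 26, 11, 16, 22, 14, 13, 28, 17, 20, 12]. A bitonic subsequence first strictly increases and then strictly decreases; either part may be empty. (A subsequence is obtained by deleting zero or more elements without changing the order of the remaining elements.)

One longest bitonic subsequence is 2, 11, 16, 22, 14, 13, 12 (positions 1,3,4,5,6,7,11): it rises to 22 then falls. Length 7 is optimal.

7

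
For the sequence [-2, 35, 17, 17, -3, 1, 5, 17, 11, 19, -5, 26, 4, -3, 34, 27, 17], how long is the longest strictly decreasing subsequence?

Let dp[i] be the longest decreasing subsequence ending at position i. Then dp = [1, 1, 2, 2, 3, 3, 3, 2, 3, 2, 4, 2, 4, 5, 2, 3, 4].
The maximum is 5; one witness is 35, 17, 5, 4, -3 at positions 2,3,7,13,14.

5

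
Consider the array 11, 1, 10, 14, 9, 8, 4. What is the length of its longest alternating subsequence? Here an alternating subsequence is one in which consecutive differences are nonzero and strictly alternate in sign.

Track the best alternating length ending on an up-step vs a down-step at each position: up/down = 1/1, 1/2, 3/2, 3/1, 3/4, 3/4, 3/4.
The maximum over both is 4; one such subsequence is 11, 1, 10, 9.

4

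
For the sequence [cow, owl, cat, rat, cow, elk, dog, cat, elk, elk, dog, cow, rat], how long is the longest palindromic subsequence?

One longest palindromic subsequence is rat cow dog elk elk dog cow rat (positions 4,5,7,9,10,11,12,13); it reads the same forward and backward, and the interval DP gives dp[1][13] = 8.

8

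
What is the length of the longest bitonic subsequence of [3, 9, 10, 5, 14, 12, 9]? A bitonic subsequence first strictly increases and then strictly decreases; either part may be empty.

6

Let inc[i] be the LIS ending at i and dec[i] the longest strictly decreasing subsequence starting at i. inc = [1, 2, 3, 2, 4, 4, 3], dec = [1, 2, 2, 1, 3, 2, 1].
max_i inc[i]+dec[i]−1 = 6, with one witness 3, 9, 10, 14, 12, 9.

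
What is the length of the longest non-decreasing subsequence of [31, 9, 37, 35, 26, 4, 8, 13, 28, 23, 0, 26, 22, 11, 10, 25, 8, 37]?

One longest non-decreasing subsequence is 4, 8, 13, 23, 26, 37 (positions 6,7,8,10,12,18), of length 6; no longer one exists.

6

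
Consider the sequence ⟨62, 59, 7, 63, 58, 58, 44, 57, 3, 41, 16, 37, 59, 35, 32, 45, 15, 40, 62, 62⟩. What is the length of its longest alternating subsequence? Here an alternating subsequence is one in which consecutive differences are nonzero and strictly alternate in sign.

Track the best alternating length ending on an up-step vs a down-step at each position: up/down = 1/1, 1/2, 1/2, 3/1, 3/4, 3/4, 3/4, 5/4, 1/6, 7/6, 7/8, 9/8, 9/4, 9/10, 9/10, 11/10, 7/12, 13/12, 13/4, 13/4.
The maximum over both is 13; one such subsequence is 62, 59, 63, 44, 57, 3, 41, 16, 37, 35, 45, 15, 40.

13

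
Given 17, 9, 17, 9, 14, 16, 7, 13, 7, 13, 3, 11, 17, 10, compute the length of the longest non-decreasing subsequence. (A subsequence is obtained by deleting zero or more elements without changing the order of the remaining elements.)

5

One longest non-decreasing subsequence is 9, 9, 14, 16, 17 (positions 2,4,5,6,13), of length 5; no longer one exists.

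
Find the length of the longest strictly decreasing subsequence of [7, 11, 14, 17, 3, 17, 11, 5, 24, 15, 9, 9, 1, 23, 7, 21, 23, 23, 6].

5

One longest decreasing subsequence is 14, 11, 9, 7, 6 (positions 3,7,11,15,19), of length 5; no longer one exists.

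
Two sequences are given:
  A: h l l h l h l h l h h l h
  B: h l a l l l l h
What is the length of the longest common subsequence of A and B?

7

Backtracking the LCS table gives one alignment: h (A1,B1) → l (A2,B2) → l (A5,B4) → l (A7,B5) → l (A9,B6) → l (A12,B7) → h (A13,B8).
So the longest common subsequence has length 7.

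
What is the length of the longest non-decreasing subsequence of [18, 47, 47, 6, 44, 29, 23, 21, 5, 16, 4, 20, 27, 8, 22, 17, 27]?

5

Let dp[i] be the longest non-decreasing subsequence ending at position i. Then dp = [1, 2, 3, 1, 2, 2, 2, 2, 1, 2, 1, 3, 4, 2, 4, 3, 5].
The maximum is 5; one witness is 6, 16, 20, 27, 27 at positions 4,10,12,13,17.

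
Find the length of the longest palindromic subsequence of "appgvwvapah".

One longest palindromic subsequence is apvwvpa (positions 1,2,5,6,7,9,10); it reads the same forward and backward, and the interval DP gives dp[1][11] = 7.

7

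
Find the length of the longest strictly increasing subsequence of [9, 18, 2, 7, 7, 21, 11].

Let dp[i] be the longest increasing subsequence ending at position i. Then dp = [1, 2, 1, 2, 2, 3, 3].
The maximum is 3; one witness is 9, 18, 21 at positions 1,2,6.

3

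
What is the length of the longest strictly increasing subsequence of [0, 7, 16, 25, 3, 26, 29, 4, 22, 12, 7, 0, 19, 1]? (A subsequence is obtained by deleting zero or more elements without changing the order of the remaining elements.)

Let dp[i] be the longest increasing subsequence ending at position i. Then dp = [1, 2, 3, 4, 2, 5, 6, 3, 4, 4, 4, 1, 5, 2].
The maximum is 6; one witness is 0, 7, 16, 25, 26, 29 at positions 1,2,3,4,6,7.

6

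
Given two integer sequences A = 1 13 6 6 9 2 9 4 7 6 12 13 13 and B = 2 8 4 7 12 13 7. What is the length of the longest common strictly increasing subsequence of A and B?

A longest common strictly increasing subsequence is 2, 4, 7, 12, 13 (length 5); it appears in order in both A and B, and no longer such subsequence exists.

5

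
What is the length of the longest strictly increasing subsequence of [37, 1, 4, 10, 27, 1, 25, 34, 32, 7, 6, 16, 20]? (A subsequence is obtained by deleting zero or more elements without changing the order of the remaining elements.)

Scanning left to right, the best length ending at each element is: 37→1, 1→1, 4→2, 10→3, 27→4, 1→1, 25→4, 34→5, 32→5, 7→3, 6→3, 16→4, 20→5.
So the longest increasing subsequence has length 5, e.g. 1, 4, 10, 27, 34.

5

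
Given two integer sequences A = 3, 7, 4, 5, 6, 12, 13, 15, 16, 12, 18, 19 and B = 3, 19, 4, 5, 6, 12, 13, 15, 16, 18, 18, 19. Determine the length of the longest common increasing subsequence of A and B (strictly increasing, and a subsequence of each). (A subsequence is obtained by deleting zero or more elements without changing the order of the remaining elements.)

A longest common strictly increasing subsequence is 3, 4, 5, 6, 12, 13, 15, 16, 18, 19 (length 10); it appears in order in both A and B, and no longer such subsequence exists.

10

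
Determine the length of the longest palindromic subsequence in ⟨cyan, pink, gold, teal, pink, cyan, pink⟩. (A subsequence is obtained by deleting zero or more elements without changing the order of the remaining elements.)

Using dp[i][j] = 2 + dp[i+1][j−1] if the ends match, else max(dp[i+1][j], dp[i][j−1]):
dp[1][7] = 5. A witness is cyan pink teal pink cyan at positions 1,2,4,5,6.

5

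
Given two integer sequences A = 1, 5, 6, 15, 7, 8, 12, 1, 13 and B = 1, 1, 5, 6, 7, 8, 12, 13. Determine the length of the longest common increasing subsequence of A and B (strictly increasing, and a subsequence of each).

7

For each value that appears in both, track the longest common increasing run ending there.
The best achievable length is 7; one witness is 1, 5, 6, 7, 8, 12, 13 (A-positions 1,2,3,5,6,7,9, B-positions 1,3,4,5,6,7,8).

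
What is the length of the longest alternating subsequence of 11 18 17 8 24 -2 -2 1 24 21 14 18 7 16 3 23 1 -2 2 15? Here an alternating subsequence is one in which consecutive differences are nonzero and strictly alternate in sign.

14

Track the best alternating length ending on an up-step vs a down-step at each position: up/down = 1/1, 2/1, 2/3, 1/3, 4/1, 1/5, 1/5, 6/5, 6/1, 6/7, 6/7, 8/7, 6/9, 10/9, 6/11, 12/7, 6/13, 1/13, 14/13, 14/13.
The maximum over both is 14; one such subsequence is 11, 18, 17, 24, -2, 24, 14, 18, 7, 16, 3, 23, 1, 2.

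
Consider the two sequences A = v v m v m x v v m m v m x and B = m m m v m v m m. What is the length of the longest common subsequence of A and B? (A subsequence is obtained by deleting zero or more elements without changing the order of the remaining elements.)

6

A longest common subsequence is mvmvmm (length 6); the LCS DP confirms no longer common subsequence exists.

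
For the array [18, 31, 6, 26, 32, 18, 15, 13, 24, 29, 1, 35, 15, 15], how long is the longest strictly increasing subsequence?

5

Scanning left to right, the best length ending at each element is: 18→1, 31→2, 6→1, 26→2, 32→3, 18→2, 15→2, 13→2, 24→3, 29→4, 1→1, 35→5, 15→3, 15→3.
So the longest increasing subsequence has length 5, e.g. 6, 18, 24, 29, 35.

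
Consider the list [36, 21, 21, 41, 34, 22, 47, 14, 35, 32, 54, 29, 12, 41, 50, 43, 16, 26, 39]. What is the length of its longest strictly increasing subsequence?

Scanning left to right, the best length ending at each element is: 36→1, 21→1, 21→1, 41→2, 34→2, 22→2, 47→3, 14→1, 35→3, 32→3, 54→4, 29→3, 12→1, 41→4, 50→5, 43→5, 16→2, 26→3, 39→4.
So the longest increasing subsequence has length 5, e.g. 21, 34, 35, 41, 50.

5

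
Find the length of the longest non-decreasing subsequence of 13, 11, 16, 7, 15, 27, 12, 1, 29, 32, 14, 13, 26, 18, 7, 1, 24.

Scanning left to right, the best length ending at each element is: 13→1, 11→1, 16→2, 7→1, 15→2, 27→3, 12→2, 1→1, 29→4, 32→5, 14→3, 13→3, 26→4, 18→4, 7→2, 1→2, 24→5.
So the longest non-decreasing subsequence has length 5, e.g. 13, 16, 27, 29, 32.

5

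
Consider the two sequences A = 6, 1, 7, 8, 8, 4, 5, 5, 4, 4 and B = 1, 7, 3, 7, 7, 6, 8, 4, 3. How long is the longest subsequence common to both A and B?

4

A longest common subsequence is 1, 7, 8, 4 (length 4); the LCS DP confirms no longer common subsequence exists.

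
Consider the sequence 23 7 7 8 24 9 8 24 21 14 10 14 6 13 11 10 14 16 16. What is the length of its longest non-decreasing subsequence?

9

One longest non-decreasing subsequence is 7, 7, 8, 9, 14, 14, 14, 16, 16 (positions 2,3,4,6,10,12,17,18,19), of length 9; no longer one exists.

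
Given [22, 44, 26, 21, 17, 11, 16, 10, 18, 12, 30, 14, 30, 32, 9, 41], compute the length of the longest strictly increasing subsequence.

Let dp[i] be the longest increasing subsequence ending at position i. Then dp = [1, 2, 2, 1, 1, 1, 2, 1, 3, 2, 4, 3, 4, 5, 1, 6].
The maximum is 6; one witness is 11, 16, 18, 30, 32, 41 at positions 6,7,9,11,14,16.

6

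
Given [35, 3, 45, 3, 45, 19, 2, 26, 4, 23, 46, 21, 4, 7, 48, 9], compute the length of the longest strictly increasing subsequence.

5

Let dp[i] be the longest increasing subsequence ending at position i. Then dp = [1, 1, 2, 1, 2, 2, 1, 3, 2, 3, 4, 3, 2, 3, 5, 4].
The maximum is 5; one witness is 3, 19, 26, 46, 48 at positions 2,6,8,11,15.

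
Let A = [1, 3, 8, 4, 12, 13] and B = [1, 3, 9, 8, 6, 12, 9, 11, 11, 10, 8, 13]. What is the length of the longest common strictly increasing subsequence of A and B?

5

A longest common strictly increasing subsequence is 1, 3, 8, 12, 13 (length 5); it appears in order in both A and B, and no longer such subsequence exists.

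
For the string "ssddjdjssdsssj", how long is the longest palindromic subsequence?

9

Using dp[i][j] = 2 + dp[i+1][j−1] if the ends match, else max(dp[i+1][j], dp[i][j−1]):
dp[1][14] = 9. A witness is ssdjdjdss at positions 1,2,4,5,6,7,10,12,13.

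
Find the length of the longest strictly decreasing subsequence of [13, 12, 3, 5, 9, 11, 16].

3

Let dp[i] be the longest decreasing subsequence ending at position i. Then dp = [1, 2, 3, 3, 3, 3, 1].
The maximum is 3; one witness is 13, 12, 3 at positions 1,2,3.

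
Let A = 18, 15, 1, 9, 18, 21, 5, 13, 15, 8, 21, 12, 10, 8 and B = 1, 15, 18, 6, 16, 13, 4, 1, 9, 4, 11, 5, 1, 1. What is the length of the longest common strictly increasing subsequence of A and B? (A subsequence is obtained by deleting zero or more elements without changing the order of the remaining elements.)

2

For each value that appears in both, track the longest common increasing run ending there.
The best achievable length is 2; one witness is 1, 15 (A-positions 3,9, B-positions 1,2).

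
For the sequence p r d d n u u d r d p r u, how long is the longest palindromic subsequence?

One longest palindromic subsequence is rdduuddr (positions 2,3,4,6,7,8,10,12); it reads the same forward and backward, and the interval DP gives dp[1][13] = 8.

8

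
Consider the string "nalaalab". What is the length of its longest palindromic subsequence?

6

Using dp[i][j] = 2 + dp[i+1][j−1] if the ends match, else max(dp[i+1][j], dp[i][j−1]):
dp[1][8] = 6. A witness is alaala at positions 2,3,4,5,6,7.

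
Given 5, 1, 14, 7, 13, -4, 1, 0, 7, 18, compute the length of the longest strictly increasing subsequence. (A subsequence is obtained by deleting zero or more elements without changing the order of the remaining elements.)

Let dp[i] be the longest increasing subsequence ending at position i. Then dp = [1, 1, 2, 2, 3, 1, 2, 2, 3, 4].
The maximum is 4; one witness is 5, 7, 13, 18 at positions 1,4,5,10.

4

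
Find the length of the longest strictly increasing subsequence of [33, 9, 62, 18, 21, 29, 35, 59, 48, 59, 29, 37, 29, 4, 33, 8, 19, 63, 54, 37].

Let dp[i] be the longest increasing subsequence ending at position i. Then dp = [1, 1, 2, 2, 3, 4, 5, 6, 6, 7, 4, 6, 4, 1, 5, 2, 3, 8, 7, 6].
The maximum is 8; one witness is 9, 18, 21, 29, 35, 48, 59, 63 at positions 2,4,5,6,7,9,10,18.

8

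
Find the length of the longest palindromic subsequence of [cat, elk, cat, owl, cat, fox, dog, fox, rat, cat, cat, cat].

One longest palindromic subsequence is cat cat cat fox dog fox cat cat cat (positions 1,3,5,6,7,8,10,11,12); it reads the same forward and backward, and the interval DP gives dp[1][12] = 9.

9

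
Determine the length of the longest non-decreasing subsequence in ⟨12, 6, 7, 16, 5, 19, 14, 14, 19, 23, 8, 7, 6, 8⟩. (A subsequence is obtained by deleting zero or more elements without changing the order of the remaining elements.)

Let dp[i] be the longest non-decreasing subsequence ending at position i. Then dp = [1, 1, 2, 3, 1, 4, 3, 4, 5, 6, 3, 3, 2, 4].
The maximum is 6; one witness is 6, 7, 16, 19, 19, 23 at positions 2,3,4,6,9,10.

6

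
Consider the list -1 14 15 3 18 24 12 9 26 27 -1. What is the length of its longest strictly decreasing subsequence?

4

Scanning left to right, the best length ending at each element is: -1→1, 14→1, 15→1, 3→2, 18→1, 24→1, 12→2, 9→3, 26→1, 27→1, -1→4.
So the longest decreasing subsequence has length 4, e.g. 14, 12, 9, -1.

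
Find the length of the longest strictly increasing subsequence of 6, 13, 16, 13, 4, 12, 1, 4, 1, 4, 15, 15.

3

Scanning left to right, the best length ending at each element is: 6→1, 13→2, 16→3, 13→2, 4→1, 12→2, 1→1, 4→2, 1→1, 4→2, 15→3, 15→3.
So the longest increasing subsequence has length 3, e.g. 6, 13, 16.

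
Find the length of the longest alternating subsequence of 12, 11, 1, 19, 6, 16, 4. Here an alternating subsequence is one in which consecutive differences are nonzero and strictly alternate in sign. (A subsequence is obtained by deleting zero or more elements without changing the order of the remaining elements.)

A longest alternating subsequence is 12, 11, 19, 6, 16, 4 (positions 1,2,4,5,6,7); its 5 consecutive differences strictly alternate in sign, and length 6 is optimal.

6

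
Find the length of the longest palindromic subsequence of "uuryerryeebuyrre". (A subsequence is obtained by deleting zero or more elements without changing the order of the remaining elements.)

10

Using dp[i][j] = 2 + dp[i+1][j−1] if the ends match, else max(dp[i+1][j], dp[i][j−1]):
dp[1][16] = 10. A witness is erryeeyrre at positions 5,6,7,8,9,10,13,14,15,16.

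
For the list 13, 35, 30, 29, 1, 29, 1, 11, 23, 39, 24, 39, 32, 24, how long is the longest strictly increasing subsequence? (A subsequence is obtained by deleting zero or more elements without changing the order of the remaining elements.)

5

Let dp[i] be the longest increasing subsequence ending at position i. Then dp = [1, 2, 2, 2, 1, 2, 1, 2, 3, 4, 4, 5, 5, 4].
The maximum is 5; one witness is 1, 11, 23, 24, 39 at positions 5,8,9,11,12.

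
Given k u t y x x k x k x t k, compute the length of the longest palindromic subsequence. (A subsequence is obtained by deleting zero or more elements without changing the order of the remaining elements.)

Using dp[i][j] = 2 + dp[i+1][j−1] if the ends match, else max(dp[i+1][j], dp[i][j−1]):
dp[1][12] = 9. A witness is ktxkxkxtk at positions 1,3,5,7,8,9,10,11,12.

9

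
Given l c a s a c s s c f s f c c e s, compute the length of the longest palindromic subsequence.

One longest palindromic subsequence is sccfsfccs (positions 4,6,9,10,11,12,13,14,16); it reads the same forward and backward, and the interval DP gives dp[1][16] = 9.

9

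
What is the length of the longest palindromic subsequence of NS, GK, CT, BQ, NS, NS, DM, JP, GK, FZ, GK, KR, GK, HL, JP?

One longest palindromic subsequence is JP GK KR GK JP (positions 8,11,12,13,15); it reads the same forward and backward, and the interval DP gives dp[1][15] = 5.

5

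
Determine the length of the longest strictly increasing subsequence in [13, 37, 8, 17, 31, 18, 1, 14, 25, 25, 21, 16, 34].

Let dp[i] be the longest increasing subsequence ending at position i. Then dp = [1, 2, 1, 2, 3, 3, 1, 2, 4, 4, 4, 3, 5].
The maximum is 5; one witness is 13, 17, 18, 25, 34 at positions 1,4,6,9,13.

5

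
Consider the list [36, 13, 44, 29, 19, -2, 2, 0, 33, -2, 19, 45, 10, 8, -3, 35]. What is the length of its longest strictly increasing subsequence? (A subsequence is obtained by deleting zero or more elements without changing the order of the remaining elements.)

Let dp[i] be the longest increasing subsequence ending at position i. Then dp = [1, 1, 2, 2, 2, 1, 2, 2, 3, 1, 3, 4, 3, 3, 1, 4].
The maximum is 4; one witness is 13, 29, 33, 45 at positions 2,4,9,12.

4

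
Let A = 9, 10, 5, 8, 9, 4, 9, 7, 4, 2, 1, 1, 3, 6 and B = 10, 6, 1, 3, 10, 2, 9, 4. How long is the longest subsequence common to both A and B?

A longest common subsequence is 10, 9, 4 (length 3); the LCS DP confirms no longer common subsequence exists.

3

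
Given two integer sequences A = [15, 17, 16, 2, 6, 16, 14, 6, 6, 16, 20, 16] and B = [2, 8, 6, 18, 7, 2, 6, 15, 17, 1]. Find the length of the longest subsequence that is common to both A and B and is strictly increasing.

2

For each value that appears in both, track the longest common increasing run ending there.
The best achievable length is 2; one witness is 2, 6 (A-positions 4,5, B-positions 1,3).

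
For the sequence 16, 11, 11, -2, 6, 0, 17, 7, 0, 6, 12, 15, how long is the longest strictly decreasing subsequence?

One longest decreasing subsequence is 16, 11, 6, 0 (positions 1,2,5,6), of length 4; no longer one exists.

4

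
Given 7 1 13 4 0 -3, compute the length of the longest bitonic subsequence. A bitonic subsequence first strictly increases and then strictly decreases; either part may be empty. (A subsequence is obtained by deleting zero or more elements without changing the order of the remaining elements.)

Let inc[i] be the LIS ending at i and dec[i] the longest strictly decreasing subsequence starting at i. inc = [1, 1, 2, 2, 1, 1], dec = [4, 3, 4, 3, 2, 1].
max_i inc[i]+dec[i]−1 = 5, with one witness 7, 13, 4, 0, -3.

5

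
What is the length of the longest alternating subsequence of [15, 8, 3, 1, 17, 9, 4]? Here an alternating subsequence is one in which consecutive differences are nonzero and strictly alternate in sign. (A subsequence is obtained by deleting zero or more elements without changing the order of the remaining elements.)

A longest alternating subsequence is 15, 8, 17, 9 (positions 1,2,5,6); its 3 consecutive differences strictly alternate in sign, and length 4 is optimal.

4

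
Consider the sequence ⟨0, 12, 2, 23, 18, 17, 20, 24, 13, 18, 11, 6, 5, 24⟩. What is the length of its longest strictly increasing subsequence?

5

Scanning left to right, the best length ending at each element is: 0→1, 12→2, 2→2, 23→3, 18→3, 17→3, 20→4, 24→5, 13→3, 18→4, 11→3, 6→3, 5→3, 24→5.
So the longest increasing subsequence has length 5, e.g. 0, 12, 18, 20, 24.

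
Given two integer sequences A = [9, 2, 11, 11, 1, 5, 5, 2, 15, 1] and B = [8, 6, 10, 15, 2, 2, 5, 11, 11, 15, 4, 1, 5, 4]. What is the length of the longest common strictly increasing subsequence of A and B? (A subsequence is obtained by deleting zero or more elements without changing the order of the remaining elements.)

3

A longest common strictly increasing subsequence is 2, 5, 15 (length 3); it appears in order in both A and B, and no longer such subsequence exists.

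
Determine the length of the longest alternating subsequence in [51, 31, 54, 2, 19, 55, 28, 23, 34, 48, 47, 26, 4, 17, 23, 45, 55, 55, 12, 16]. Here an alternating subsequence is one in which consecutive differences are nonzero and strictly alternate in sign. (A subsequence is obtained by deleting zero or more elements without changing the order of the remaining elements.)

Track the best alternating length ending on an up-step vs a down-step at each position: up/down = 1/1, 1/2, 3/1, 1/4, 5/4, 5/1, 5/6, 5/6, 7/6, 7/6, 7/8, 7/8, 5/8, 9/8, 9/8, 9/8, 9/1, 9/1, 9/10, 11/10.
The maximum over both is 11; one such subsequence is 51, 31, 54, 2, 55, 28, 34, 4, 17, 12, 16.

11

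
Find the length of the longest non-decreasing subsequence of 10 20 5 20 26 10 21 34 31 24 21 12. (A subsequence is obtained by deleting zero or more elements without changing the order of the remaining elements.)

5

Scanning left to right, the best length ending at each element is: 10→1, 20→2, 5→1, 20→3, 26→4, 10→2, 21→4, 34→5, 31→5, 24→5, 21→5, 12→3.
So the longest non-decreasing subsequence has length 5, e.g. 10, 20, 20, 26, 34.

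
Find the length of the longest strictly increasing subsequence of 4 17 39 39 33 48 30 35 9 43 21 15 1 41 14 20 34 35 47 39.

One longest increasing subsequence is 4, 9, 15, 20, 34, 35, 47 (positions 1,9,12,16,17,18,19), of length 7; no longer one exists.

7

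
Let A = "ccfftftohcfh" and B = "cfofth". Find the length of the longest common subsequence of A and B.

A longest common subsequence is cffth (length 5); the LCS DP confirms no longer common subsequence exists.

5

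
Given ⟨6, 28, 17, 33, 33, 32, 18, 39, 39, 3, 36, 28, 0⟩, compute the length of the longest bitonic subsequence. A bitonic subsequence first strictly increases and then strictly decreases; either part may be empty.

Let inc[i] be the LIS ending at i and dec[i] the longest strictly decreasing subsequence starting at i. inc = [1, 2, 2, 3, 3, 3, 3, 4, 4, 1, 4, 4, 1], dec = [3, 4, 3, 5, 5, 4, 3, 4, 4, 2, 3, 2, 1].
max_i inc[i]+dec[i]−1 = 7, with one witness 6, 28, 33, 32, 18, 3, 0.

7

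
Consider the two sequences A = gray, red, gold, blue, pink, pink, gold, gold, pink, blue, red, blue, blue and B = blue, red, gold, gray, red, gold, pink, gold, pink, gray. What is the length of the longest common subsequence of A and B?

6

A longest common subsequence is gray, red, gold, pink, gold, pink (length 6); the LCS DP confirms no longer common subsequence exists.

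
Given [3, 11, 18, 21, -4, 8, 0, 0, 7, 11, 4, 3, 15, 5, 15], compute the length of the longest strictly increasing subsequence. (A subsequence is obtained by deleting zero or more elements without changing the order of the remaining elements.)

Scanning left to right, the best length ending at each element is: 3→1, 11→2, 18→3, 21→4, -4→1, 8→2, 0→2, 0→2, 7→3, 11→4, 4→3, 3→3, 15→5, 5→4, 15→5.
So the longest increasing subsequence has length 5, e.g. -4, 0, 7, 11, 15.

5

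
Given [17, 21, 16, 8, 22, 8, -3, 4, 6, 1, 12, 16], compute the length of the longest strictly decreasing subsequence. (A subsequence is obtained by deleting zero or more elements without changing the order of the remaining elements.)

5

One longest decreasing subsequence is 17, 16, 8, 4, 1 (positions 1,3,4,8,10), of length 5; no longer one exists.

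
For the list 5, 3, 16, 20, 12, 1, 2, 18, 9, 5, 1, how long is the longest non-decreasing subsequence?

Let dp[i] be the longest non-decreasing subsequence ending at position i. Then dp = [1, 1, 2, 3, 2, 1, 2, 3, 3, 3, 2].
The maximum is 3; one witness is 5, 16, 20 at positions 1,3,4.

3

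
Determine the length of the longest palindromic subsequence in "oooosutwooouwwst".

One longest palindromic subsequence is twooowt (positions 7,8,9,10,11,14,16); it reads the same forward and backward, and the interval DP gives dp[1][16] = 7.

7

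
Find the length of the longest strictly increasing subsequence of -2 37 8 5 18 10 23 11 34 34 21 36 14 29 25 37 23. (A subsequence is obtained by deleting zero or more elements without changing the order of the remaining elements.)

Scanning left to right, the best length ending at each element is: -2→1, 37→2, 8→2, 5→2, 18→3, 10→3, 23→4, 11→4, 34→5, 34→5, 21→5, 36→6, 14→5, 29→6, 25→6, 37→7, 23→6.
So the longest increasing subsequence has length 7, e.g. -2, 8, 18, 23, 34, 36, 37.

7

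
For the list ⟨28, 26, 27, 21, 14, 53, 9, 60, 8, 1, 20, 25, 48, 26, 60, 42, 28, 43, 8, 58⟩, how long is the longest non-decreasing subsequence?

Scanning left to right, the best length ending at each element is: 28→1, 26→1, 27→2, 21→1, 14→1, 53→3, 9→1, 60→4, 8→1, 1→1, 20→2, 25→3, 48→4, 26→4, 60→5, 42→5, 28→5, 43→6, 8→2, 58→7.
So the longest non-decreasing subsequence has length 7, e.g. 14, 20, 25, 26, 42, 43, 58.

7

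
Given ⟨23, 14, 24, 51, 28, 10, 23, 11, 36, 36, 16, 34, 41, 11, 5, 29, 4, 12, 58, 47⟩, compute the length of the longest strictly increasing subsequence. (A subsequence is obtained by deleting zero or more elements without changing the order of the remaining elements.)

Let dp[i] be the longest increasing subsequence ending at position i. Then dp = [1, 1, 2, 3, 3, 1, 2, 2, 4, 4, 3, 4, 5, 2, 1, 4, 1, 3, 6, 6].
The maximum is 6; one witness is 23, 24, 28, 36, 41, 58 at positions 1,3,5,9,13,19.

6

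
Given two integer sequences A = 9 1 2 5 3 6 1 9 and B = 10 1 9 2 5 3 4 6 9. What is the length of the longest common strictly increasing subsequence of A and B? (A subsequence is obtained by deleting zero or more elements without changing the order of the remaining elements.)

5

A longest common strictly increasing subsequence is 1, 2, 5, 6, 9 (length 5); it appears in order in both A and B, and no longer such subsequence exists.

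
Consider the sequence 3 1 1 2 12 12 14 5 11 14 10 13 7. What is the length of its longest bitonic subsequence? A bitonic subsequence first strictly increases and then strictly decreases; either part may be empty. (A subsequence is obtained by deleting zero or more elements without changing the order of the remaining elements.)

One longest bitonic subsequence is 1, 2, 12, 14, 11, 10, 7 (positions 2,4,5,7,9,11,13): it rises to 14 then falls. Length 7 is optimal.

7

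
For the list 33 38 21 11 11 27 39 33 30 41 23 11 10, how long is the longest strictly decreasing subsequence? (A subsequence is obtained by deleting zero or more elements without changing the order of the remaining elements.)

6

Scanning left to right, the best length ending at each element is: 33→1, 38→1, 21→2, 11→3, 11→3, 27→2, 39→1, 33→2, 30→3, 41→1, 23→4, 11→5, 10→6.
So the longest decreasing subsequence has length 6, e.g. 38, 33, 30, 23, 11, 10.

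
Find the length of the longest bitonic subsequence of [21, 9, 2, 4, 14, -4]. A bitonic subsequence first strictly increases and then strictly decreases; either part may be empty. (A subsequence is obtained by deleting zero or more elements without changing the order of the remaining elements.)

Let inc[i] be the LIS ending at i and dec[i] the longest strictly decreasing subsequence starting at i. inc = [1, 1, 1, 2, 3, 1], dec = [4, 3, 2, 2, 2, 1].
max_i inc[i]+dec[i]−1 = 4, with one witness 21, 9, 4, -4.

4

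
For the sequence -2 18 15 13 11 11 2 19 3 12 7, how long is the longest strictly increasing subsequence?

Let dp[i] be the longest increasing subsequence ending at position i. Then dp = [1, 2, 2, 2, 2, 2, 2, 3, 3, 4, 4].
The maximum is 4; one witness is -2, 2, 3, 12 at positions 1,7,9,10.

4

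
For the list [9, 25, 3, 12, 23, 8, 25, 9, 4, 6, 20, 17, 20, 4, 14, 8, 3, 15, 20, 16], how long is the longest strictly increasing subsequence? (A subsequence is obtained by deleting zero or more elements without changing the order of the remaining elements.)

6

One longest increasing subsequence is 3, 8, 9, 14, 15, 20 (positions 3,6,8,15,18,19), of length 6; no longer one exists.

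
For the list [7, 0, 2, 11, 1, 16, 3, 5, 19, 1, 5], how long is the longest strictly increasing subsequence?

5

Let dp[i] be the longest increasing subsequence ending at position i. Then dp = [1, 1, 2, 3, 2, 4, 3, 4, 5, 2, 4].
The maximum is 5; one witness is 0, 2, 11, 16, 19 at positions 2,3,4,6,9.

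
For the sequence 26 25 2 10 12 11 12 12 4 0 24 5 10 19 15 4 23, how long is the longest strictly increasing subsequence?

Scanning left to right, the best length ending at each element is: 26→1, 25→1, 2→1, 10→2, 12→3, 11→3, 12→4, 12→4, 4→2, 0→1, 24→5, 5→3, 10→4, 19→5, 15→5, 4→2, 23→6.
So the longest increasing subsequence has length 6, e.g. 2, 10, 11, 12, 19, 23.

6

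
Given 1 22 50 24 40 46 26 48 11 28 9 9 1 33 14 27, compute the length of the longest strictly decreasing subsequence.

6

Scanning left to right, the best length ending at each element is: 1→1, 22→1, 50→1, 24→2, 40→2, 46→2, 26→3, 48→2, 11→4, 28→3, 9→5, 9→5, 1→6, 33→3, 14→4, 27→4.
So the longest decreasing subsequence has length 6, e.g. 50, 40, 26, 11, 9, 1.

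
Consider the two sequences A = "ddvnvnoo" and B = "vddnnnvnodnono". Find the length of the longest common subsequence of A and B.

7

A longest common subsequence is ddvnnoo (length 7); the LCS DP confirms no longer common subsequence exists.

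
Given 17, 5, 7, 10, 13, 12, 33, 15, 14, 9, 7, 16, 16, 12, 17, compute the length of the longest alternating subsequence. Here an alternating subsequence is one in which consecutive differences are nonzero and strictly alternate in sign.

9

Track the best alternating length ending on an up-step vs a down-step at each position: up/down = 1/1, 1/2, 3/2, 3/2, 3/2, 3/4, 5/1, 5/6, 5/6, 3/6, 3/6, 7/6, 7/6, 7/8, 9/6.
The maximum over both is 9; one such subsequence is 17, 5, 13, 12, 33, 15, 16, 12, 17.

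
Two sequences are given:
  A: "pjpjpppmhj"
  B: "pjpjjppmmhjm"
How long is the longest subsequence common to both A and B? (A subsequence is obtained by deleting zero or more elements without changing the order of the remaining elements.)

9

Backtracking the LCS table gives one alignment: p (A1,B1) → j (A2,B2) → p (A3,B3) → j (A4,B5) → p (A5,B6) → p (A6,B7) → m (A8,B9) → h (A9,B10) → j (A10,B11).
So the longest common subsequence has length 9.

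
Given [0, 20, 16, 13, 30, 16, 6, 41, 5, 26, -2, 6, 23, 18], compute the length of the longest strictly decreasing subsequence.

6

Let dp[i] be the longest decreasing subsequence ending at position i. Then dp = [1, 1, 2, 3, 1, 2, 4, 1, 5, 2, 6, 4, 3, 4].
The maximum is 6; one witness is 20, 16, 13, 6, 5, -2 at positions 2,3,4,7,9,11.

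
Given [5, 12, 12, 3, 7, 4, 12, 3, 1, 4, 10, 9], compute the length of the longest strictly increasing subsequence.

One longest increasing subsequence is 5, 7, 12 (positions 1,5,7), of length 3; no longer one exists.

3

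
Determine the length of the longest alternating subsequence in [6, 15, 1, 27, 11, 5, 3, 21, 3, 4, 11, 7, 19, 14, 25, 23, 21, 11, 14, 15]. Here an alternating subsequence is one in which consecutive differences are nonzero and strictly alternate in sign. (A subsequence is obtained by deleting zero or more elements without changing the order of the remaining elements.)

Track the best alternating length ending on an up-step vs a down-step at each position: up/down = 1/1, 2/1, 1/3, 4/1, 4/5, 4/5, 4/5, 6/5, 4/7, 8/7, 8/7, 8/9, 10/7, 10/11, 12/5, 12/13, 12/13, 10/13, 14/13, 14/13.
The maximum over both is 14; one such subsequence is 6, 15, 1, 27, 11, 21, 3, 11, 7, 19, 14, 25, 11, 14.

14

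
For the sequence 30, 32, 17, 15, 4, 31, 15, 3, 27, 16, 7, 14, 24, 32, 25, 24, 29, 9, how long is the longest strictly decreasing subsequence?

6

One longest decreasing subsequence is 32, 31, 27, 16, 14, 9 (positions 2,6,9,10,12,18), of length 6; no longer one exists.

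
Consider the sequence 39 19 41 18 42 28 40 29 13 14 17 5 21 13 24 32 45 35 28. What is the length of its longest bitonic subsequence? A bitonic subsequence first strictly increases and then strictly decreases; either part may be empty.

9

One longest bitonic subsequence is 13, 14, 17, 21, 24, 32, 45, 35, 28 (positions 9,10,11,13,15,16,17,18,19): it rises to 45 then falls. Length 9 is optimal.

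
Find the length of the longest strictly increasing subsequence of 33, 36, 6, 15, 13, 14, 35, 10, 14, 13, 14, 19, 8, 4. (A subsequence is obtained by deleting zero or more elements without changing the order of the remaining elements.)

5

Let dp[i] be the longest increasing subsequence ending at position i. Then dp = [1, 2, 1, 2, 2, 3, 4, 2, 3, 3, 4, 5, 2, 1].
The maximum is 5; one witness is 6, 10, 13, 14, 19 at positions 3,8,10,11,12.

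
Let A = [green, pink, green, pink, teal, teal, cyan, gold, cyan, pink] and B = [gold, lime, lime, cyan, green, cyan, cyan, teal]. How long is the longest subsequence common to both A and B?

Backtracking the LCS table gives one alignment: green (A3,B5) → cyan (A7,B6) → cyan (A9,B7).
So the longest common subsequence has length 3.

3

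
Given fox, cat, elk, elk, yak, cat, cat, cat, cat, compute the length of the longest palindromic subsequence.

5

One longest palindromic subsequence is cat cat cat cat cat (positions 2,6,7,8,9); it reads the same forward and backward, and the interval DP gives dp[1][9] = 5.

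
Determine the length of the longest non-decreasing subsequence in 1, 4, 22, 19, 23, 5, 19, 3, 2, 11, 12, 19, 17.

6

Let dp[i] be the longest non-decreasing subsequence ending at position i. Then dp = [1, 2, 3, 3, 4, 3, 4, 2, 2, 4, 5, 6, 6].
The maximum is 6; one witness is 1, 4, 5, 11, 12, 19 at positions 1,2,6,10,11,12.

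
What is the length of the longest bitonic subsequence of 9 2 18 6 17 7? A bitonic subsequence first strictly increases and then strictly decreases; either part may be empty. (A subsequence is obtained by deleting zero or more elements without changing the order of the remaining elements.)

One longest bitonic subsequence is 9, 18, 17, 7 (positions 1,3,5,6): it rises to 18 then falls. Length 4 is optimal.

4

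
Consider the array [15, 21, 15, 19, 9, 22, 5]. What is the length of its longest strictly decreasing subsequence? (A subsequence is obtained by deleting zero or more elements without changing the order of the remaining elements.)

Let dp[i] be the longest decreasing subsequence ending at position i. Then dp = [1, 1, 2, 2, 3, 1, 4].
The maximum is 4; one witness is 21, 15, 9, 5 at positions 2,3,5,7.

4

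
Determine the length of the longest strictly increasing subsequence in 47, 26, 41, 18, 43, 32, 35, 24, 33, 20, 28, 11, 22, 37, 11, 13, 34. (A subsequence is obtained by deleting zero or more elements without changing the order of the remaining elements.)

Let dp[i] be the longest increasing subsequence ending at position i. Then dp = [1, 1, 2, 1, 3, 2, 3, 2, 3, 2, 3, 1, 3, 4, 1, 2, 4].
The maximum is 4; one witness is 26, 32, 35, 37 at positions 2,6,7,14.

4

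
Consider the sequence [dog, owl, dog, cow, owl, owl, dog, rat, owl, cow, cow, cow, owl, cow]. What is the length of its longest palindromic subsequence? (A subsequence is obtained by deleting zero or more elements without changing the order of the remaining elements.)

7

One longest palindromic subsequence is cow owl cow cow cow owl cow (positions 4,5,10,11,12,13,14); it reads the same forward and backward, and the interval DP gives dp[1][14] = 7.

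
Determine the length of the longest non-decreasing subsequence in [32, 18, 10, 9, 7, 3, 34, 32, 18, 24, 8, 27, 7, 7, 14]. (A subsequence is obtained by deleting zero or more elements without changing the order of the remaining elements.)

4

Let dp[i] be the longest non-decreasing subsequence ending at position i. Then dp = [1, 1, 1, 1, 1, 1, 2, 2, 2, 3, 2, 4, 2, 3, 4].
The maximum is 4; one witness is 18, 18, 24, 27 at positions 2,9,10,12.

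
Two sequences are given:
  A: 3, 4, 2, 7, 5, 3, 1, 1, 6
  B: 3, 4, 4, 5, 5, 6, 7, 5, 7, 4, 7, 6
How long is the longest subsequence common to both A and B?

5

A longest common subsequence is 3, 4, 7, 5, 6 (length 5); the LCS DP confirms no longer common subsequence exists.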